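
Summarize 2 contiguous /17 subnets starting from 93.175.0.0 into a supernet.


Original prefix: /17
Number of subnets: 2 = 2^1
New prefix = 17 - 1 = 16
Supernet: 93.175.0.0/16


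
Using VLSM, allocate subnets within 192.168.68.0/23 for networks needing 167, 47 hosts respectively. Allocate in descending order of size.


167 hosts -> /24 (254 usable): 192.168.68.0/24
47 hosts -> /26 (62 usable): 192.168.69.0/26
Allocation: 192.168.68.0/24 (167 hosts, 254 usable); 192.168.69.0/26 (47 hosts, 62 usable)


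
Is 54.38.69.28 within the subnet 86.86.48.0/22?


Subnet network: 86.86.48.0
Test IP AND mask: 54.38.68.0
No, 54.38.69.28 is not in 86.86.48.0/22


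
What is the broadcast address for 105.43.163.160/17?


Network: 105.43.128.0/17
Host bits = 15
Set all host bits to 1:
Broadcast: 105.43.255.255


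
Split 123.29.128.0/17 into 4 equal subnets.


New prefix = 17 + 2 = 19
Each subnet has 8192 addresses
  123.29.128.0/19
  123.29.160.0/19
  123.29.192.0/19
  123.29.224.0/19
Subnets: 123.29.128.0/19, 123.29.160.0/19, 123.29.192.0/19, 123.29.224.0/19


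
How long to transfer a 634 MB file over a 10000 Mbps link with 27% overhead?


Effective throughput = 10000 * (1 - 27/100) = 7300 Mbps
File size in Mb = 634 * 8 = 5072 Mb
Time = 5072 / 7300
Time = 0.6948 seconds


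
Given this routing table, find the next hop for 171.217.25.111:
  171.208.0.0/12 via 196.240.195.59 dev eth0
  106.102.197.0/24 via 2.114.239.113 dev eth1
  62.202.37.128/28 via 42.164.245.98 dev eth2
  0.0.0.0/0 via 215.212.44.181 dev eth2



Longest prefix match for 171.217.25.111:
  /12 171.208.0.0: MATCH
  /24 106.102.197.0: no
  /28 62.202.37.128: no
  /0 0.0.0.0: MATCH
Selected: next-hop 196.240.195.59 via eth0 (matched /12)


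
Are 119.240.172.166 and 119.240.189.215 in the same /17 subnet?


Mask: 255.255.128.0
119.240.172.166 AND mask = 119.240.128.0
119.240.189.215 AND mask = 119.240.128.0
Yes, same subnet (119.240.128.0)


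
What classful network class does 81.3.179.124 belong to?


First octet: 81
Binary: 01010001
0xxxxxxx -> Class A (1-126)
Class A, default mask 255.0.0.0 (/8)


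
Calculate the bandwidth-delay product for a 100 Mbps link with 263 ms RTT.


BDP = bandwidth * RTT
= 100 Mbps * 263 ms
= 100 * 1e6 * 263 / 1000 bits
= 26300000 bits
= 3287500 bytes
= 3210.4492 KB
BDP = 26300000 bits (3287500 bytes)


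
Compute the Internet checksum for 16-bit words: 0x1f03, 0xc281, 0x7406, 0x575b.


Sum all words (with carry folding):
+ 0x1f03 = 0x1f03
+ 0xc281 = 0xe184
+ 0x7406 = 0x558b
+ 0x575b = 0xace6
One's complement: ~0xace6
Checksum = 0x5319


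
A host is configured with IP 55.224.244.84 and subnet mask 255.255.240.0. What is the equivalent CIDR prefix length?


Binary: 11111111.11111111.11110000.00000000
Count leading 1s
Prefix: /20


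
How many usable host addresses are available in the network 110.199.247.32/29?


Host bits = 32 - 29 = 3
Total addresses = 2^3 = 8
Usable = total - 2 (network and broadcast)
Usable hosts: 6


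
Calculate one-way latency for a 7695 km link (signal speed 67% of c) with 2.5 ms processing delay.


Speed = 0.67 * 3e5 km/s = 201000 km/s
Propagation delay = 7695 / 201000 = 0.0383 s = 38.2836 ms
Processing delay = 2.5 ms
Total one-way latency = 40.7836 ms


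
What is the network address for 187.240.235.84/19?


IP:   10111011.11110000.11101011.01010100
Mask: 11111111.11111111.11100000.00000000
AND operation:
Net:  10111011.11110000.11100000.00000000
Network: 187.240.224.0/19


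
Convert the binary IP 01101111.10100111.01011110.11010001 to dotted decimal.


01101111 = 111
10100111 = 167
01011110 = 94
11010001 = 209
IP: 111.167.94.209


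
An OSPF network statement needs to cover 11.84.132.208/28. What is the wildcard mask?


Subnet mask: 255.255.255.240
Wildcard = 255.255.255.255 - subnet mask
255 - 255 = 0
255 - 255 = 0
255 - 255 = 0
255 - 240 = 15
Wildcard: 0.0.0.15


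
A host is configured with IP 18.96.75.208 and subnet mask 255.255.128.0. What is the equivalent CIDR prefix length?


Binary: 11111111.11111111.10000000.00000000
Count leading 1s
Prefix: /17


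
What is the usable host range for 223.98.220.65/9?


Network: 223.0.0.0
Broadcast: 223.127.255.255
First usable = network + 1
Last usable = broadcast - 1
Range: 223.0.0.1 to 223.127.255.254


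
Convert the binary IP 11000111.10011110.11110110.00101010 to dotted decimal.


11000111 = 199
10011110 = 158
11110110 = 246
00101010 = 42
IP: 199.158.246.42


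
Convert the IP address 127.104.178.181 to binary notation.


127 = 01111111
104 = 01101000
178 = 10110010
181 = 10110101
Binary: 01111111.01101000.10110010.10110101


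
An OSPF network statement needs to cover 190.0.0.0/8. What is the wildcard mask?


Subnet mask: 255.0.0.0
Wildcard = 255.255.255.255 - subnet mask
255 - 255 = 0
255 - 0 = 255
255 - 0 = 255
255 - 0 = 255
Wildcard: 0.255.255.255


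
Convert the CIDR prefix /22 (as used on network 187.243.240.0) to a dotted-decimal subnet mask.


/22 means 22 network bits, 10 host bits
Binary: 11111111111111111111110000000000
Mask: 255.255.252.0


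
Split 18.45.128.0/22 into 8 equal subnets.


New prefix = 22 + 3 = 25
Each subnet has 128 addresses
  18.45.128.0/25
  18.45.128.128/25
  18.45.129.0/25
  18.45.129.128/25
  18.45.130.0/25
  18.45.130.128/25
  18.45.131.0/25
  18.45.131.128/25
Subnets: 18.45.128.0/25, 18.45.128.128/25, 18.45.129.0/25, 18.45.129.128/25, 18.45.130.0/25, 18.45.130.128/25, 18.45.131.0/25, 18.45.131.128/25


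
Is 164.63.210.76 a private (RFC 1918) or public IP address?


RFC 1918 private ranges:
  10.0.0.0/8 (10.0.0.0 - 10.255.255.255)
  172.16.0.0/12 (172.16.0.0 - 172.31.255.255)
  192.168.0.0/16 (192.168.0.0 - 192.168.255.255)
Public (not in any RFC 1918 range)


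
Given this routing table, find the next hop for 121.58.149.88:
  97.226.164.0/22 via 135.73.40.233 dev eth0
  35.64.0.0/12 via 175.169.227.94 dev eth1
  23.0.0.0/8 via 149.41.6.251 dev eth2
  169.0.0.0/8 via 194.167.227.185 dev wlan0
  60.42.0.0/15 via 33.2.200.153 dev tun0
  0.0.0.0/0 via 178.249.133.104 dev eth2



Longest prefix match for 121.58.149.88:
  /22 97.226.164.0: no
  /12 35.64.0.0: no
  /8 23.0.0.0: no
  /8 169.0.0.0: no
  /15 60.42.0.0: no
  /0 0.0.0.0: MATCH
Selected: next-hop 178.249.133.104 via eth2 (matched /0)


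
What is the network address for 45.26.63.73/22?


IP:   00101101.00011010.00111111.01001001
Mask: 11111111.11111111.11111100.00000000
AND operation:
Net:  00101101.00011010.00111100.00000000
Network: 45.26.60.0/22


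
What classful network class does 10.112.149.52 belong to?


First octet: 10
Binary: 00001010
0xxxxxxx -> Class A (1-126)
Class A, default mask 255.0.0.0 (/8)


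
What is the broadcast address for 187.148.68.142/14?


Network: 187.148.0.0/14
Host bits = 18
Set all host bits to 1:
Broadcast: 187.151.255.255


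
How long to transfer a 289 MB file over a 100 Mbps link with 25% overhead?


Effective throughput = 100 * (1 - 25/100) = 75 Mbps
File size in Mb = 289 * 8 = 2312 Mb
Time = 2312 / 75
Time = 30.8267 seconds


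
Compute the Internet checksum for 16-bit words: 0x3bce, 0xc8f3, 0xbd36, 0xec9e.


Sum all words (with carry folding):
+ 0x3bce = 0x3bce
+ 0xc8f3 = 0x04c2
+ 0xbd36 = 0xc1f8
+ 0xec9e = 0xae97
One's complement: ~0xae97
Checksum = 0x5168


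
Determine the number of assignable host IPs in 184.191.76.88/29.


Host bits = 32 - 29 = 3
Total addresses = 2^3 = 8
Usable = total - 2 (network and broadcast)
Usable hosts: 6


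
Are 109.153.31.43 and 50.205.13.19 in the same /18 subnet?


Mask: 255.255.192.0
109.153.31.43 AND mask = 109.153.0.0
50.205.13.19 AND mask = 50.205.0.0
No, different subnets (109.153.0.0 vs 50.205.0.0)


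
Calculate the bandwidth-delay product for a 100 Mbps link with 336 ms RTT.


BDP = bandwidth * RTT
= 100 Mbps * 336 ms
= 100 * 1e6 * 336 / 1000 bits
= 33600000 bits
= 4200000 bytes
= 4101.5625 KB
BDP = 33600000 bits (4200000 bytes)


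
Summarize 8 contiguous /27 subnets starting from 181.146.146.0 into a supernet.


Original prefix: /27
Number of subnets: 8 = 2^3
New prefix = 27 - 3 = 24
Supernet: 181.146.146.0/24


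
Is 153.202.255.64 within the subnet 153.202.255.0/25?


Subnet network: 153.202.255.0
Test IP AND mask: 153.202.255.0
Yes, 153.202.255.64 is in 153.202.255.0/25


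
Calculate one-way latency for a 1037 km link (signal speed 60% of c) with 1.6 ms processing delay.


Speed = 0.6 * 3e5 km/s = 180000 km/s
Propagation delay = 1037 / 180000 = 0.0058 s = 5.7611 ms
Processing delay = 1.6 ms
Total one-way latency = 7.3611 ms


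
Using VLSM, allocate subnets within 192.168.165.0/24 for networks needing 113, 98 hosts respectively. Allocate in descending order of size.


113 hosts -> /25 (126 usable): 192.168.165.0/25
98 hosts -> /25 (126 usable): 192.168.165.128/25
Allocation: 192.168.165.0/25 (113 hosts, 126 usable); 192.168.165.128/25 (98 hosts, 126 usable)


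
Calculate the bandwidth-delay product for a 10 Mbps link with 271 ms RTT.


BDP = bandwidth * RTT
= 10 Mbps * 271 ms
= 10 * 1e6 * 271 / 1000 bits
= 2710000 bits
= 338750 bytes
= 330.8105 KB
BDP = 2710000 bits (338750 bytes)


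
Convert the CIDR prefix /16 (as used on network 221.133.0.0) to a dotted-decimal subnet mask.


/16 means 16 network bits, 16 host bits
Binary: 11111111111111110000000000000000
Mask: 255.255.0.0


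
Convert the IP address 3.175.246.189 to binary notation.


3 = 00000011
175 = 10101111
246 = 11110110
189 = 10111101
Binary: 00000011.10101111.11110110.10111101


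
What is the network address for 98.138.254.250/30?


IP:   01100010.10001010.11111110.11111010
Mask: 11111111.11111111.11111111.11111100
AND operation:
Net:  01100010.10001010.11111110.11111000
Network: 98.138.254.248/30


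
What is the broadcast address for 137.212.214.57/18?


Network: 137.212.192.0/18
Host bits = 14
Set all host bits to 1:
Broadcast: 137.212.255.255


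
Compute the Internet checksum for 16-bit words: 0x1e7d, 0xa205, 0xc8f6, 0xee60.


Sum all words (with carry folding):
+ 0x1e7d = 0x1e7d
+ 0xa205 = 0xc082
+ 0xc8f6 = 0x8979
+ 0xee60 = 0x77da
One's complement: ~0x77da
Checksum = 0x8825


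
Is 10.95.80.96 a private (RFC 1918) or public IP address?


RFC 1918 private ranges:
  10.0.0.0/8 (10.0.0.0 - 10.255.255.255)
  172.16.0.0/12 (172.16.0.0 - 172.31.255.255)
  192.168.0.0/16 (192.168.0.0 - 192.168.255.255)
Private (in 10.0.0.0/8)


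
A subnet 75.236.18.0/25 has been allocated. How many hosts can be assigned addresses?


Host bits = 32 - 25 = 7
Total addresses = 2^7 = 128
Usable = total - 2 (network and broadcast)
Usable hosts: 126


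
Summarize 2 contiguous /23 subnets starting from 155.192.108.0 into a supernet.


Original prefix: /23
Number of subnets: 2 = 2^1
New prefix = 23 - 1 = 22
Supernet: 155.192.108.0/22


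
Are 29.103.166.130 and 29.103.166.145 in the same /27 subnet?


Mask: 255.255.255.224
29.103.166.130 AND mask = 29.103.166.128
29.103.166.145 AND mask = 29.103.166.128
Yes, same subnet (29.103.166.128)


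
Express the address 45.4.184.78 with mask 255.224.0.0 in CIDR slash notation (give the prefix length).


Binary: 11111111.11100000.00000000.00000000
Count leading 1s
Prefix: /11


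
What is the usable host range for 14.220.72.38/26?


Network: 14.220.72.0
Broadcast: 14.220.72.63
First usable = network + 1
Last usable = broadcast - 1
Range: 14.220.72.1 to 14.220.72.62


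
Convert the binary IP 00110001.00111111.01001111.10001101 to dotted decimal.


00110001 = 49
00111111 = 63
01001111 = 79
10001101 = 141
IP: 49.63.79.141


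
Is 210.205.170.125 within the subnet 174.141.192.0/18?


Subnet network: 174.141.192.0
Test IP AND mask: 210.205.128.0
No, 210.205.170.125 is not in 174.141.192.0/18


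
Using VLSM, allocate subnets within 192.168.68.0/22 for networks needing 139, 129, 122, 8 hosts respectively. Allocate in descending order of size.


139 hosts -> /24 (254 usable): 192.168.68.0/24
129 hosts -> /24 (254 usable): 192.168.69.0/24
122 hosts -> /25 (126 usable): 192.168.70.0/25
8 hosts -> /28 (14 usable): 192.168.70.128/28
Allocation: 192.168.68.0/24 (139 hosts, 254 usable); 192.168.69.0/24 (129 hosts, 254 usable); 192.168.70.0/25 (122 hosts, 126 usable); 192.168.70.128/28 (8 hosts, 14 usable)


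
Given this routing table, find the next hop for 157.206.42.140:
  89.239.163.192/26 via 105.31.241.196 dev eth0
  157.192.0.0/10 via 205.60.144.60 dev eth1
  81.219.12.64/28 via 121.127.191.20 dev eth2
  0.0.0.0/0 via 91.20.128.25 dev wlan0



Longest prefix match for 157.206.42.140:
  /26 89.239.163.192: no
  /10 157.192.0.0: MATCH
  /28 81.219.12.64: no
  /0 0.0.0.0: MATCH
Selected: next-hop 205.60.144.60 via eth1 (matched /10)


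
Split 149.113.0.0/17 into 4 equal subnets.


New prefix = 17 + 2 = 19
Each subnet has 8192 addresses
  149.113.0.0/19
  149.113.32.0/19
  149.113.64.0/19
  149.113.96.0/19
Subnets: 149.113.0.0/19, 149.113.32.0/19, 149.113.64.0/19, 149.113.96.0/19


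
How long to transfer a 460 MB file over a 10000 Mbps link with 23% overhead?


Effective throughput = 10000 * (1 - 23/100) = 7700 Mbps
File size in Mb = 460 * 8 = 3680 Mb
Time = 3680 / 7700
Time = 0.4779 seconds


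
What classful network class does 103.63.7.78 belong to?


First octet: 103
Binary: 01100111
0xxxxxxx -> Class A (1-126)
Class A, default mask 255.0.0.0 (/8)


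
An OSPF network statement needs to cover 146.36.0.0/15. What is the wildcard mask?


Subnet mask: 255.254.0.0
Wildcard = 255.255.255.255 - subnet mask
255 - 255 = 0
255 - 254 = 1
255 - 0 = 255
255 - 0 = 255
Wildcard: 0.1.255.255


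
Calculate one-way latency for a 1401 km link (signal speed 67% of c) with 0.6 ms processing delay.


Speed = 0.67 * 3e5 km/s = 201000 km/s
Propagation delay = 1401 / 201000 = 0.007 s = 6.9701 ms
Processing delay = 0.6 ms
Total one-way latency = 7.5701 ms


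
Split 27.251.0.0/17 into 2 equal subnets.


New prefix = 17 + 1 = 18
Each subnet has 16384 addresses
  27.251.0.0/18
  27.251.64.0/18
Subnets: 27.251.0.0/18, 27.251.64.0/18


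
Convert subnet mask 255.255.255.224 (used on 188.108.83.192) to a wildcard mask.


Subnet mask: 255.255.255.224
Wildcard = 255.255.255.255 - subnet mask
255 - 255 = 0
255 - 255 = 0
255 - 255 = 0
255 - 224 = 31
Wildcard: 0.0.0.31


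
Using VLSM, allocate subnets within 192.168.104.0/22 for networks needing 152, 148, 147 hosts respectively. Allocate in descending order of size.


152 hosts -> /24 (254 usable): 192.168.104.0/24
148 hosts -> /24 (254 usable): 192.168.105.0/24
147 hosts -> /24 (254 usable): 192.168.106.0/24
Allocation: 192.168.104.0/24 (152 hosts, 254 usable); 192.168.105.0/24 (148 hosts, 254 usable); 192.168.106.0/24 (147 hosts, 254 usable)


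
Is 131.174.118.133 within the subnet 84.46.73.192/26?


Subnet network: 84.46.73.192
Test IP AND mask: 131.174.118.128
No, 131.174.118.133 is not in 84.46.73.192/26


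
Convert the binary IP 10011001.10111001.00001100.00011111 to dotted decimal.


10011001 = 153
10111001 = 185
00001100 = 12
00011111 = 31
IP: 153.185.12.31


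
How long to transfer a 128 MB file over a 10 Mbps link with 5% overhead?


Effective throughput = 10 * (1 - 5/100) = 9.5 Mbps
File size in Mb = 128 * 8 = 1024 Mb
Time = 1024 / 9.5
Time = 107.7895 seconds


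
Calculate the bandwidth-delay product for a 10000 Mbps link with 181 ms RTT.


BDP = bandwidth * RTT
= 10000 Mbps * 181 ms
= 10000 * 1e6 * 181 / 1000 bits
= 1810000000 bits
= 226250000 bytes
= 220947.2656 KB
BDP = 1810000000 bits (226250000 bytes)


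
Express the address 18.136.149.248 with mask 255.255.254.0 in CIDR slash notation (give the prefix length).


Binary: 11111111.11111111.11111110.00000000
Count leading 1s
Prefix: /23


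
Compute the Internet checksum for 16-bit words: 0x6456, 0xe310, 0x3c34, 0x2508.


Sum all words (with carry folding):
+ 0x6456 = 0x6456
+ 0xe310 = 0x4767
+ 0x3c34 = 0x839b
+ 0x2508 = 0xa8a3
One's complement: ~0xa8a3
Checksum = 0x575c


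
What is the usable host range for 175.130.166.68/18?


Network: 175.130.128.0
Broadcast: 175.130.191.255
First usable = network + 1
Last usable = broadcast - 1
Range: 175.130.128.1 to 175.130.191.254


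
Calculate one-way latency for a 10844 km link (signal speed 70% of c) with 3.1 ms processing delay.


Speed = 0.7 * 3e5 km/s = 210000 km/s
Propagation delay = 10844 / 210000 = 0.0516 s = 51.6381 ms
Processing delay = 3.1 ms
Total one-way latency = 54.7381 ms


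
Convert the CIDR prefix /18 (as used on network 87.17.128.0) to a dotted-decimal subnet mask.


/18 means 18 network bits, 14 host bits
Binary: 11111111111111111100000000000000
Mask: 255.255.192.0


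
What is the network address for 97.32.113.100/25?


IP:   01100001.00100000.01110001.01100100
Mask: 11111111.11111111.11111111.10000000
AND operation:
Net:  01100001.00100000.01110001.00000000
Network: 97.32.113.0/25


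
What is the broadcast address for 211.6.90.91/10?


Network: 211.0.0.0/10
Host bits = 22
Set all host bits to 1:
Broadcast: 211.63.255.255


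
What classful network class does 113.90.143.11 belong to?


First octet: 113
Binary: 01110001
0xxxxxxx -> Class A (1-126)
Class A, default mask 255.0.0.0 (/8)


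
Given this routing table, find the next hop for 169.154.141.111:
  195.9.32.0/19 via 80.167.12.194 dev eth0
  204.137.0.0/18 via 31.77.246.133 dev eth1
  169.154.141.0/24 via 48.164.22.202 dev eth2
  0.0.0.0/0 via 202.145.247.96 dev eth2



Longest prefix match for 169.154.141.111:
  /19 195.9.32.0: no
  /18 204.137.0.0: no
  /24 169.154.141.0: MATCH
  /0 0.0.0.0: MATCH
Selected: next-hop 48.164.22.202 via eth2 (matched /24)


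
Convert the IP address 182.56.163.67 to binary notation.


182 = 10110110
56 = 00111000
163 = 10100011
67 = 01000011
Binary: 10110110.00111000.10100011.01000011


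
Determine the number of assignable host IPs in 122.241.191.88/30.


Host bits = 32 - 30 = 2
Total addresses = 2^2 = 4
Usable = total - 2 (network and broadcast)
Usable hosts: 2


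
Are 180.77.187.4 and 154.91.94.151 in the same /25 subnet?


Mask: 255.255.255.128
180.77.187.4 AND mask = 180.77.187.0
154.91.94.151 AND mask = 154.91.94.128
No, different subnets (180.77.187.0 vs 154.91.94.128)


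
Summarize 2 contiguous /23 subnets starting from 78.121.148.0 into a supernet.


Original prefix: /23
Number of subnets: 2 = 2^1
New prefix = 23 - 1 = 22
Supernet: 78.121.148.0/22


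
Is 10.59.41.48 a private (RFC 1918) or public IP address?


RFC 1918 private ranges:
  10.0.0.0/8 (10.0.0.0 - 10.255.255.255)
  172.16.0.0/12 (172.16.0.0 - 172.31.255.255)
  192.168.0.0/16 (192.168.0.0 - 192.168.255.255)
Private (in 10.0.0.0/8)


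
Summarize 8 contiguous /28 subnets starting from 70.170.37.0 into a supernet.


Original prefix: /28
Number of subnets: 8 = 2^3
New prefix = 28 - 3 = 25
Supernet: 70.170.37.0/25


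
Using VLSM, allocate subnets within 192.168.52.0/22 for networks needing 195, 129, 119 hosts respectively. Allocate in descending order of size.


195 hosts -> /24 (254 usable): 192.168.52.0/24
129 hosts -> /24 (254 usable): 192.168.53.0/24
119 hosts -> /25 (126 usable): 192.168.54.0/25
Allocation: 192.168.52.0/24 (195 hosts, 254 usable); 192.168.53.0/24 (129 hosts, 254 usable); 192.168.54.0/25 (119 hosts, 126 usable)


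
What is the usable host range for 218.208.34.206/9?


Network: 218.128.0.0
Broadcast: 218.255.255.255
First usable = network + 1
Last usable = broadcast - 1
Range: 218.128.0.1 to 218.255.255.254


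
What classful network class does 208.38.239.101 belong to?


First octet: 208
Binary: 11010000
110xxxxx -> Class C (192-223)
Class C, default mask 255.255.255.0 (/24)


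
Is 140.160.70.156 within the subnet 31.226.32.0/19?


Subnet network: 31.226.32.0
Test IP AND mask: 140.160.64.0
No, 140.160.70.156 is not in 31.226.32.0/19


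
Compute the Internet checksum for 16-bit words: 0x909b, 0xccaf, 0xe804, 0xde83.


Sum all words (with carry folding):
+ 0x909b = 0x909b
+ 0xccaf = 0x5d4b
+ 0xe804 = 0x4550
+ 0xde83 = 0x23d4
One's complement: ~0x23d4
Checksum = 0xdc2b


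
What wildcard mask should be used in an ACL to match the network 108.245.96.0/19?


Subnet mask: 255.255.224.0
Wildcard = 255.255.255.255 - subnet mask
255 - 255 = 0
255 - 255 = 0
255 - 224 = 31
255 - 0 = 255
Wildcard: 0.0.31.255


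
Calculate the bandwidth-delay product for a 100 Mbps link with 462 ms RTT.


BDP = bandwidth * RTT
= 100 Mbps * 462 ms
= 100 * 1e6 * 462 / 1000 bits
= 46200000 bits
= 5775000 bytes
= 5639.6484 KB
BDP = 46200000 bits (5775000 bytes)


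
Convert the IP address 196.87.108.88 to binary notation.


196 = 11000100
87 = 01010111
108 = 01101100
88 = 01011000
Binary: 11000100.01010111.01101100.01011000


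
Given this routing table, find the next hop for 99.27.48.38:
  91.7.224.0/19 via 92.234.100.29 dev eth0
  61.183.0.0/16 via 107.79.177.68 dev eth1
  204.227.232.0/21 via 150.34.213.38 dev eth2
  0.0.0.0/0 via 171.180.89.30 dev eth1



Longest prefix match for 99.27.48.38:
  /19 91.7.224.0: no
  /16 61.183.0.0: no
  /21 204.227.232.0: no
  /0 0.0.0.0: MATCH
Selected: next-hop 171.180.89.30 via eth1 (matched /0)


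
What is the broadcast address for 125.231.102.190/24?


Network: 125.231.102.0/24
Host bits = 8
Set all host bits to 1:
Broadcast: 125.231.102.255


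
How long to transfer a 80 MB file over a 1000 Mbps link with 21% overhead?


Effective throughput = 1000 * (1 - 21/100) = 790 Mbps
File size in Mb = 80 * 8 = 640 Mb
Time = 640 / 790
Time = 0.8101 seconds


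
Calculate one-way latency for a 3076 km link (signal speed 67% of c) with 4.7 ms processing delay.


Speed = 0.67 * 3e5 km/s = 201000 km/s
Propagation delay = 3076 / 201000 = 0.0153 s = 15.3035 ms
Processing delay = 4.7 ms
Total one-way latency = 20.0035 ms


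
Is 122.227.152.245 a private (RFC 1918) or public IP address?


RFC 1918 private ranges:
  10.0.0.0/8 (10.0.0.0 - 10.255.255.255)
  172.16.0.0/12 (172.16.0.0 - 172.31.255.255)
  192.168.0.0/16 (192.168.0.0 - 192.168.255.255)
Public (not in any RFC 1918 range)


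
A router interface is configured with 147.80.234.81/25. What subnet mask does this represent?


/25 means 25 network bits, 7 host bits
Binary: 11111111111111111111111110000000
Mask: 255.255.255.128


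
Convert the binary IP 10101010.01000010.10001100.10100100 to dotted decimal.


10101010 = 170
01000010 = 66
10001100 = 140
10100100 = 164
IP: 170.66.140.164


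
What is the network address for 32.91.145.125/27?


IP:   00100000.01011011.10010001.01111101
Mask: 11111111.11111111.11111111.11100000
AND operation:
Net:  00100000.01011011.10010001.01100000
Network: 32.91.145.96/27


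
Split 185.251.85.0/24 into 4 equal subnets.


New prefix = 24 + 2 = 26
Each subnet has 64 addresses
  185.251.85.0/26
  185.251.85.64/26
  185.251.85.128/26
  185.251.85.192/26
Subnets: 185.251.85.0/26, 185.251.85.64/26, 185.251.85.128/26, 185.251.85.192/26


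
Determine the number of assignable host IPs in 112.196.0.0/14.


Host bits = 32 - 14 = 18
Total addresses = 2^18 = 262144
Usable = total - 2 (network and broadcast)
Usable hosts: 262142


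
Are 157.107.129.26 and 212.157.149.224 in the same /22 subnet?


Mask: 255.255.252.0
157.107.129.26 AND mask = 157.107.128.0
212.157.149.224 AND mask = 212.157.148.0
No, different subnets (157.107.128.0 vs 212.157.148.0)


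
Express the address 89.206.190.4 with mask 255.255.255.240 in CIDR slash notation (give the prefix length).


Binary: 11111111.11111111.11111111.11110000
Count leading 1s
Prefix: /28


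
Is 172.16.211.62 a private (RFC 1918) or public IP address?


RFC 1918 private ranges:
  10.0.0.0/8 (10.0.0.0 - 10.255.255.255)
  172.16.0.0/12 (172.16.0.0 - 172.31.255.255)
  192.168.0.0/16 (192.168.0.0 - 192.168.255.255)
Private (in 172.16.0.0/12)


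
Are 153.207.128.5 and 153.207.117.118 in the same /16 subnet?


Mask: 255.255.0.0
153.207.128.5 AND mask = 153.207.0.0
153.207.117.118 AND mask = 153.207.0.0
Yes, same subnet (153.207.0.0)


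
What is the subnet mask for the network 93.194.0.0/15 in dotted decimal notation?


/15 means 15 network bits, 17 host bits
Binary: 11111111111111100000000000000000
Mask: 255.254.0.0


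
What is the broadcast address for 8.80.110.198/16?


Network: 8.80.0.0/16
Host bits = 16
Set all host bits to 1:
Broadcast: 8.80.255.255


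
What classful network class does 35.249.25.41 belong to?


First octet: 35
Binary: 00100011
0xxxxxxx -> Class A (1-126)
Class A, default mask 255.0.0.0 (/8)


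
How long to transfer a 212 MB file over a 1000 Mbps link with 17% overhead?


Effective throughput = 1000 * (1 - 17/100) = 830 Mbps
File size in Mb = 212 * 8 = 1696 Mb
Time = 1696 / 830
Time = 2.0434 seconds


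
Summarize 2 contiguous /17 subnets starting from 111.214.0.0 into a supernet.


Original prefix: /17
Number of subnets: 2 = 2^1
New prefix = 17 - 1 = 16
Supernet: 111.214.0.0/16


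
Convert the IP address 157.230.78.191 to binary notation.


157 = 10011101
230 = 11100110
78 = 01001110
191 = 10111111
Binary: 10011101.11100110.01001110.10111111


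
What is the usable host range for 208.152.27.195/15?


Network: 208.152.0.0
Broadcast: 208.153.255.255
First usable = network + 1
Last usable = broadcast - 1
Range: 208.152.0.1 to 208.153.255.254


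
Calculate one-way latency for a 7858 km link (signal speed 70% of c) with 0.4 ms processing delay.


Speed = 0.7 * 3e5 km/s = 210000 km/s
Propagation delay = 7858 / 210000 = 0.0374 s = 37.419 ms
Processing delay = 0.4 ms
Total one-way latency = 37.819 ms


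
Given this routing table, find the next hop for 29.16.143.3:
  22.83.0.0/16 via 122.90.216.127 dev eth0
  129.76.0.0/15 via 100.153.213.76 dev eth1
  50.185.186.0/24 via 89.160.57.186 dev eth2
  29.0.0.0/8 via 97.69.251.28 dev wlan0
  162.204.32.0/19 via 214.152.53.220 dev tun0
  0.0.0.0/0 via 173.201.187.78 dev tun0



Longest prefix match for 29.16.143.3:
  /16 22.83.0.0: no
  /15 129.76.0.0: no
  /24 50.185.186.0: no
  /8 29.0.0.0: MATCH
  /19 162.204.32.0: no
  /0 0.0.0.0: MATCH
Selected: next-hop 97.69.251.28 via wlan0 (matched /8)


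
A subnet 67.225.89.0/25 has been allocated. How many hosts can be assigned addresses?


Host bits = 32 - 25 = 7
Total addresses = 2^7 = 128
Usable = total - 2 (network and broadcast)
Usable hosts: 126


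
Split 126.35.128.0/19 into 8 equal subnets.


New prefix = 19 + 3 = 22
Each subnet has 1024 addresses
  126.35.128.0/22
  126.35.132.0/22
  126.35.136.0/22
  126.35.140.0/22
  126.35.144.0/22
  126.35.148.0/22
  126.35.152.0/22
  126.35.156.0/22
Subnets: 126.35.128.0/22, 126.35.132.0/22, 126.35.136.0/22, 126.35.140.0/22, 126.35.144.0/22, 126.35.148.0/22, 126.35.152.0/22, 126.35.156.0/22


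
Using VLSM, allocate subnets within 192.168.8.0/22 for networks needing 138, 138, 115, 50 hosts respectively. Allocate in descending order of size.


138 hosts -> /24 (254 usable): 192.168.8.0/24
138 hosts -> /24 (254 usable): 192.168.9.0/24
115 hosts -> /25 (126 usable): 192.168.10.0/25
50 hosts -> /26 (62 usable): 192.168.10.128/26
Allocation: 192.168.8.0/24 (138 hosts, 254 usable); 192.168.9.0/24 (138 hosts, 254 usable); 192.168.10.0/25 (115 hosts, 126 usable); 192.168.10.128/26 (50 hosts, 62 usable)


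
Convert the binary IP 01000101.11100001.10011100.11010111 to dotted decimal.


01000101 = 69
11100001 = 225
10011100 = 156
11010111 = 215
IP: 69.225.156.215


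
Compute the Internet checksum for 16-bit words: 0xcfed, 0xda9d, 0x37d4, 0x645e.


Sum all words (with carry folding):
+ 0xcfed = 0xcfed
+ 0xda9d = 0xaa8b
+ 0x37d4 = 0xe25f
+ 0x645e = 0x46be
One's complement: ~0x46be
Checksum = 0xb941


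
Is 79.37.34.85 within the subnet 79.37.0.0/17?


Subnet network: 79.37.0.0
Test IP AND mask: 79.37.0.0
Yes, 79.37.34.85 is in 79.37.0.0/17


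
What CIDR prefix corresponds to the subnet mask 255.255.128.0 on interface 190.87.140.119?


Binary: 11111111.11111111.10000000.00000000
Count leading 1s
Prefix: /17


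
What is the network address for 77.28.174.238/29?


IP:   01001101.00011100.10101110.11101110
Mask: 11111111.11111111.11111111.11111000
AND operation:
Net:  01001101.00011100.10101110.11101000
Network: 77.28.174.232/29


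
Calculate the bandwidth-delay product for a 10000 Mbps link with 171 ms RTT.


BDP = bandwidth * RTT
= 10000 Mbps * 171 ms
= 10000 * 1e6 * 171 / 1000 bits
= 1710000000 bits
= 213750000 bytes
= 208740.2344 KB
BDP = 1710000000 bits (213750000 bytes)


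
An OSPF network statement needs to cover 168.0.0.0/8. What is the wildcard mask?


Subnet mask: 255.0.0.0
Wildcard = 255.255.255.255 - subnet mask
255 - 255 = 0
255 - 0 = 255
255 - 0 = 255
255 - 0 = 255
Wildcard: 0.255.255.255


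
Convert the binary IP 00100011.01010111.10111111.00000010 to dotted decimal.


00100011 = 35
01010111 = 87
10111111 = 191
00000010 = 2
IP: 35.87.191.2


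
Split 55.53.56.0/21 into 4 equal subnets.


New prefix = 21 + 2 = 23
Each subnet has 512 addresses
  55.53.56.0/23
  55.53.58.0/23
  55.53.60.0/23
  55.53.62.0/23
Subnets: 55.53.56.0/23, 55.53.58.0/23, 55.53.60.0/23, 55.53.62.0/23


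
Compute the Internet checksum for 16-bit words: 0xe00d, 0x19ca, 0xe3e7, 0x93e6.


Sum all words (with carry folding):
+ 0xe00d = 0xe00d
+ 0x19ca = 0xf9d7
+ 0xe3e7 = 0xddbf
+ 0x93e6 = 0x71a6
One's complement: ~0x71a6
Checksum = 0x8e59


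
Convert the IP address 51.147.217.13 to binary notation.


51 = 00110011
147 = 10010011
217 = 11011001
13 = 00001101
Binary: 00110011.10010011.11011001.00001101


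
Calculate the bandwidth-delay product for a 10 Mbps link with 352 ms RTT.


BDP = bandwidth * RTT
= 10 Mbps * 352 ms
= 10 * 1e6 * 352 / 1000 bits
= 3520000 bits
= 440000 bytes
= 429.6875 KB
BDP = 3520000 bits (440000 bytes)


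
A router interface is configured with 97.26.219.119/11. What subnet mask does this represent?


/11 means 11 network bits, 21 host bits
Binary: 11111111111000000000000000000000
Mask: 255.224.0.0


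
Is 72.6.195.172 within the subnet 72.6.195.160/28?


Subnet network: 72.6.195.160
Test IP AND mask: 72.6.195.160
Yes, 72.6.195.172 is in 72.6.195.160/28


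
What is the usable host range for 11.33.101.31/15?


Network: 11.32.0.0
Broadcast: 11.33.255.255
First usable = network + 1
Last usable = broadcast - 1
Range: 11.32.0.1 to 11.33.255.254


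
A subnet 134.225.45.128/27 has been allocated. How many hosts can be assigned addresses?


Host bits = 32 - 27 = 5
Total addresses = 2^5 = 32
Usable = total - 2 (network and broadcast)
Usable hosts: 30


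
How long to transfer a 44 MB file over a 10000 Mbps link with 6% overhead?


Effective throughput = 10000 * (1 - 6/100) = 9400 Mbps
File size in Mb = 44 * 8 = 352 Mb
Time = 352 / 9400
Time = 0.0374 seconds


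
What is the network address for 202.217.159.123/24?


IP:   11001010.11011001.10011111.01111011
Mask: 11111111.11111111.11111111.00000000
AND operation:
Net:  11001010.11011001.10011111.00000000
Network: 202.217.159.0/24


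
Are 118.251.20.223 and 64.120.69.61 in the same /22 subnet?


Mask: 255.255.252.0
118.251.20.223 AND mask = 118.251.20.0
64.120.69.61 AND mask = 64.120.68.0
No, different subnets (118.251.20.0 vs 64.120.68.0)


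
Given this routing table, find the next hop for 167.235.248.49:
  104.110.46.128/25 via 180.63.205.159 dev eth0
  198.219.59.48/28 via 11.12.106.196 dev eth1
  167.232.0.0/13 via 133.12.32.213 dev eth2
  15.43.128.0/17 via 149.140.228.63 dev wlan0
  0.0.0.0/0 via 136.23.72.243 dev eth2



Longest prefix match for 167.235.248.49:
  /25 104.110.46.128: no
  /28 198.219.59.48: no
  /13 167.232.0.0: MATCH
  /17 15.43.128.0: no
  /0 0.0.0.0: MATCH
Selected: next-hop 133.12.32.213 via eth2 (matched /13)


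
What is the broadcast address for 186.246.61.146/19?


Network: 186.246.32.0/19
Host bits = 13
Set all host bits to 1:
Broadcast: 186.246.63.255


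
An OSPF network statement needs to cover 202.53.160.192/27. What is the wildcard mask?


Subnet mask: 255.255.255.224
Wildcard = 255.255.255.255 - subnet mask
255 - 255 = 0
255 - 255 = 0
255 - 255 = 0
255 - 224 = 31
Wildcard: 0.0.0.31


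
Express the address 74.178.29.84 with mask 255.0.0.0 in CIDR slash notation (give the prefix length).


Binary: 11111111.00000000.00000000.00000000
Count leading 1s
Prefix: /8


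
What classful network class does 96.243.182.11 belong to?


First octet: 96
Binary: 01100000
0xxxxxxx -> Class A (1-126)
Class A, default mask 255.0.0.0 (/8)


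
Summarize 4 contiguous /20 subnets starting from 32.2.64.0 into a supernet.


Original prefix: /20
Number of subnets: 4 = 2^2
New prefix = 20 - 2 = 18
Supernet: 32.2.64.0/18


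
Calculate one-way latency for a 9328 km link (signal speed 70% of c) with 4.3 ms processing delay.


Speed = 0.7 * 3e5 km/s = 210000 km/s
Propagation delay = 9328 / 210000 = 0.0444 s = 44.419 ms
Processing delay = 4.3 ms
Total one-way latency = 48.719 ms


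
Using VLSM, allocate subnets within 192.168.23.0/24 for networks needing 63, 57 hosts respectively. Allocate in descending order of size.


63 hosts -> /25 (126 usable): 192.168.23.0/25
57 hosts -> /26 (62 usable): 192.168.23.128/26
Allocation: 192.168.23.0/25 (63 hosts, 126 usable); 192.168.23.128/26 (57 hosts, 62 usable)


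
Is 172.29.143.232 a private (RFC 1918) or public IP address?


RFC 1918 private ranges:
  10.0.0.0/8 (10.0.0.0 - 10.255.255.255)
  172.16.0.0/12 (172.16.0.0 - 172.31.255.255)
  192.168.0.0/16 (192.168.0.0 - 192.168.255.255)
Private (in 172.16.0.0/12)


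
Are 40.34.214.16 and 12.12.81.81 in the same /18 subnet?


Mask: 255.255.192.0
40.34.214.16 AND mask = 40.34.192.0
12.12.81.81 AND mask = 12.12.64.0
No, different subnets (40.34.192.0 vs 12.12.64.0)


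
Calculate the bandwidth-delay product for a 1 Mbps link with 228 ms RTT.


BDP = bandwidth * RTT
= 1 Mbps * 228 ms
= 1 * 1e6 * 228 / 1000 bits
= 228000 bits
= 28500 bytes
= 27.832 KB
BDP = 228000 bits (28500 bytes)


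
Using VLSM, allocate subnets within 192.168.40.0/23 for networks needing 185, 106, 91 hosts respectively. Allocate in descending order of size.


185 hosts -> /24 (254 usable): 192.168.40.0/24
106 hosts -> /25 (126 usable): 192.168.41.0/25
91 hosts -> /25 (126 usable): 192.168.41.128/25
Allocation: 192.168.40.0/24 (185 hosts, 254 usable); 192.168.41.0/25 (106 hosts, 126 usable); 192.168.41.128/25 (91 hosts, 126 usable)


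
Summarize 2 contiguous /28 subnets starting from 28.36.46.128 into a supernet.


Original prefix: /28
Number of subnets: 2 = 2^1
New prefix = 28 - 1 = 27
Supernet: 28.36.46.128/27


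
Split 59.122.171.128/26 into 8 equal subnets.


New prefix = 26 + 3 = 29
Each subnet has 8 addresses
  59.122.171.128/29
  59.122.171.136/29
  59.122.171.144/29
  59.122.171.152/29
  59.122.171.160/29
  59.122.171.168/29
  59.122.171.176/29
  59.122.171.184/29
Subnets: 59.122.171.128/29, 59.122.171.136/29, 59.122.171.144/29, 59.122.171.152/29, 59.122.171.160/29, 59.122.171.168/29, 59.122.171.176/29, 59.122.171.184/29


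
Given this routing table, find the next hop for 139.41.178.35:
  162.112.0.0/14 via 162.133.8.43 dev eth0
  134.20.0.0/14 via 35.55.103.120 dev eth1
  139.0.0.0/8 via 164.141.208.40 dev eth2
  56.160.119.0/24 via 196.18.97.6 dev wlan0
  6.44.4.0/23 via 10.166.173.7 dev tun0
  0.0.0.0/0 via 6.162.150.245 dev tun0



Longest prefix match for 139.41.178.35:
  /14 162.112.0.0: no
  /14 134.20.0.0: no
  /8 139.0.0.0: MATCH
  /24 56.160.119.0: no
  /23 6.44.4.0: no
  /0 0.0.0.0: MATCH
Selected: next-hop 164.141.208.40 via eth2 (matched /8)


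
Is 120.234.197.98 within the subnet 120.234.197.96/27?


Subnet network: 120.234.197.96
Test IP AND mask: 120.234.197.96
Yes, 120.234.197.98 is in 120.234.197.96/27


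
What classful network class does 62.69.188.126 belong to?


First octet: 62
Binary: 00111110
0xxxxxxx -> Class A (1-126)
Class A, default mask 255.0.0.0 (/8)


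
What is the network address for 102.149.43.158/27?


IP:   01100110.10010101.00101011.10011110
Mask: 11111111.11111111.11111111.11100000
AND operation:
Net:  01100110.10010101.00101011.10000000
Network: 102.149.43.128/27


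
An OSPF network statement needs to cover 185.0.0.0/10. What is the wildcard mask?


Subnet mask: 255.192.0.0
Wildcard = 255.255.255.255 - subnet mask
255 - 255 = 0
255 - 192 = 63
255 - 0 = 255
255 - 0 = 255
Wildcard: 0.63.255.255


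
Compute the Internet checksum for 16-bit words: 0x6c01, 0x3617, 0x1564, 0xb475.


Sum all words (with carry folding):
+ 0x6c01 = 0x6c01
+ 0x3617 = 0xa218
+ 0x1564 = 0xb77c
+ 0xb475 = 0x6bf2
One's complement: ~0x6bf2
Checksum = 0x940d


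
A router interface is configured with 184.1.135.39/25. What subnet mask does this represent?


/25 means 25 network bits, 7 host bits
Binary: 11111111111111111111111110000000
Mask: 255.255.255.128


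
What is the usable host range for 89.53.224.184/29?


Network: 89.53.224.184
Broadcast: 89.53.224.191
First usable = network + 1
Last usable = broadcast - 1
Range: 89.53.224.185 to 89.53.224.190


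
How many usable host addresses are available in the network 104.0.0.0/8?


Host bits = 32 - 8 = 24
Total addresses = 2^24 = 16777216
Usable = total - 2 (network and broadcast)
Usable hosts: 16777214


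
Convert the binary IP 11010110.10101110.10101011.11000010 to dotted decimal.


11010110 = 214
10101110 = 174
10101011 = 171
11000010 = 194
IP: 214.174.171.194


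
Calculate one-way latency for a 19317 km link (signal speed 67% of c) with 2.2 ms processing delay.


Speed = 0.67 * 3e5 km/s = 201000 km/s
Propagation delay = 19317 / 201000 = 0.0961 s = 96.1045 ms
Processing delay = 2.2 ms
Total one-way latency = 98.3045 ms


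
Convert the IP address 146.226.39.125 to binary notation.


146 = 10010010
226 = 11100010
39 = 00100111
125 = 01111101
Binary: 10010010.11100010.00100111.01111101


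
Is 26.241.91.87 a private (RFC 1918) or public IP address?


RFC 1918 private ranges:
  10.0.0.0/8 (10.0.0.0 - 10.255.255.255)
  172.16.0.0/12 (172.16.0.0 - 172.31.255.255)
  192.168.0.0/16 (192.168.0.0 - 192.168.255.255)
Public (not in any RFC 1918 range)


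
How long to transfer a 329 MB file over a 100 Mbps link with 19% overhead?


Effective throughput = 100 * (1 - 19/100) = 81 Mbps
File size in Mb = 329 * 8 = 2632 Mb
Time = 2632 / 81
Time = 32.4938 seconds


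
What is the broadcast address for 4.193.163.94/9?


Network: 4.128.0.0/9
Host bits = 23
Set all host bits to 1:
Broadcast: 4.255.255.255


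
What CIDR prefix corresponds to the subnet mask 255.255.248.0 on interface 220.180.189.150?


Binary: 11111111.11111111.11111000.00000000
Count leading 1s
Prefix: /21


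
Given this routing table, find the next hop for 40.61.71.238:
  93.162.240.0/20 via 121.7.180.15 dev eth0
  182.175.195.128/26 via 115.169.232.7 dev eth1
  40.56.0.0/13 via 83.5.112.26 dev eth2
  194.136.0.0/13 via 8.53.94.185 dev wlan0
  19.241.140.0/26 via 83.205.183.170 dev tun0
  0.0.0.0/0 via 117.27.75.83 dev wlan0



Longest prefix match for 40.61.71.238:
  /20 93.162.240.0: no
  /26 182.175.195.128: no
  /13 40.56.0.0: MATCH
  /13 194.136.0.0: no
  /26 19.241.140.0: no
  /0 0.0.0.0: MATCH
Selected: next-hop 83.5.112.26 via eth2 (matched /13)


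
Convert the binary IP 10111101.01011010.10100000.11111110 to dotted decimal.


10111101 = 189
01011010 = 90
10100000 = 160
11111110 = 254
IP: 189.90.160.254


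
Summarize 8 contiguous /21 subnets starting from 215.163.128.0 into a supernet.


Original prefix: /21
Number of subnets: 8 = 2^3
New prefix = 21 - 3 = 18
Supernet: 215.163.128.0/18
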